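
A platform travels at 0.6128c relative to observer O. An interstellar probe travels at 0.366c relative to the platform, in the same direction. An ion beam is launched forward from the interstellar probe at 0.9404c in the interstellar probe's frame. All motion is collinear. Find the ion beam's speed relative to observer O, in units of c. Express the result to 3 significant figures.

First combine the ion beam and interstellar probe (S''→S'): u₁ = (0.9404 + 0.366)/(1 + 0.9404×0.366) = 1.3064/1.3441864 = 0.97189.
Then combine with the platform (S'→S): u = (0.97189 + 0.6128)/(1 + 0.97189×0.6128) = 1.58469/1.595574192 = 0.99318.

0.993c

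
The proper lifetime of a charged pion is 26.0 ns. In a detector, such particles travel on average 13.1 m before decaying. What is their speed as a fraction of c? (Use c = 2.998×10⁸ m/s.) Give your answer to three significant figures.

0.859c

Lab distance = (lab lifetime)·v = γτ·βc, so βγ = d/(cτ) = 13.10/(2.998×10⁸ × 2.600×10^-8) = 1.6806.
With βγ = 1.6806: γ² = 1 + (βγ)² = 3.82442, and β = (βγ)/γ = 1.6806/1.95561 = 0.859.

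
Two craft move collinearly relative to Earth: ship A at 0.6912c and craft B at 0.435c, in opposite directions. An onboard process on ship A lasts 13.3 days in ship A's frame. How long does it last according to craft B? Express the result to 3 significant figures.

26.6 days

Speed of ship A in craft B's frame: u = (v_A + v_B)/(1 + v_A v_B/c²) = (0.6912 + 0.435)/(1 + 0.6912×0.435) = 1.1262/1.300672 = 0.86586; |u| = 0.86586c.
γ for this relative speed: γ = 1/√(1 − 0.749714) = 1.9989.
The clock on ship A records proper time, so craft B measures Δt = γΔτ = 1.9989 × 13.3 = 26.6 days.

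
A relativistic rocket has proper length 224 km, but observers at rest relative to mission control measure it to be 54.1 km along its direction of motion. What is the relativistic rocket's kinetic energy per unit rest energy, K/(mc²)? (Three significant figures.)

From L = L₀/γ: γ = 224/54.1 = 4.14048.
Since K = (γ−1)mc², K/(mc²) = 4.14048 − 1 = 3.14.

3.14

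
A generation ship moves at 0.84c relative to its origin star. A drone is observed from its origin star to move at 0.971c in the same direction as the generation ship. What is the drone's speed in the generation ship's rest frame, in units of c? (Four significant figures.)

Transform to the generation ship's frame: u' = (u − v)/(1 − uv/c²).
u' = (0.971 − 0.84)/(1 − 0.971×0.84) = 0.131/0.18436 = 0.71057.
Speed in the generation ship's frame: 0.7106c (in the same direction).

0.7106c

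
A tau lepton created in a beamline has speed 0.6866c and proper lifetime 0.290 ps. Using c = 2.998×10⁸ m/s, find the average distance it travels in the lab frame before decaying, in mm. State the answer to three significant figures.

0.0821 mm

γ = 1/√(1 − β²) = 1/√(1 − 0.47141956) = 1/√0.52858044 = 1/0.727035 = 1.3754.
Lab-frame lifetime: Δt = γτ = 1.3754 × 0.290 ps = 0.39887 ps.
Distance: d = vΔt = 0.6866 × 2.998×10⁸ m/s × 3.9887×10^-13 s = 8.21×10^-5 m = 0.0821 mm.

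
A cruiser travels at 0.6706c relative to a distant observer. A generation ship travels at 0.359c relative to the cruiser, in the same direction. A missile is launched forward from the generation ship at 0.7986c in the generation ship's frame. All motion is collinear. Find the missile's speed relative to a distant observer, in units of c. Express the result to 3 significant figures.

First combine the missile and generation ship (S''→S'): u₁ = (0.7986 + 0.359)/(1 + 0.7986×0.359) = 1.1576/1.2866974 = 0.89967.
Then combine with the cruiser (S'→S): u = (0.89967 + 0.6706)/(1 + 0.89967×0.6706) = 1.57027/1.603318702 = 0.97939.

0.979c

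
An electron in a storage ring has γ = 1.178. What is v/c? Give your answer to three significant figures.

0.529

β = √(1 − 1/γ²) = √(1 − 1/1.387684) = √0.279375 = 0.529.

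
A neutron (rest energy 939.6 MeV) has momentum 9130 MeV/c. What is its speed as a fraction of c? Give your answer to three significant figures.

0.995c

βγ = pc/(mc²) = 9130/939.6 = 9.7169.
Since γ² = 1 + (βγ)² = 95.4181, γ = √95.4181 = 9.76822, and β = (βγ)/γ = 9.7169/9.76822 = 0.995.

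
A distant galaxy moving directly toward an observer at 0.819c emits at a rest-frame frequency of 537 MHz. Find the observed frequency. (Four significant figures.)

Relativistic Doppler (source moving toward): f_obs = f_src · √((1+β)/(1−β)).
With β = 0.819: factor = √(1.819/0.181) = 3.1701.
f_obs = 537 × 3.1701 = 1702 MHz.

1702 MHz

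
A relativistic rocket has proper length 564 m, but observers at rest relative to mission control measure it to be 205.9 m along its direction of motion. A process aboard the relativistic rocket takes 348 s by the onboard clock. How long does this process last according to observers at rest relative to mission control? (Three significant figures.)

953 s

From L = L₀/γ: γ = 564/205.9 = 2.73919.
Δt = γΔτ = 2.73919 × 348 = 953 s.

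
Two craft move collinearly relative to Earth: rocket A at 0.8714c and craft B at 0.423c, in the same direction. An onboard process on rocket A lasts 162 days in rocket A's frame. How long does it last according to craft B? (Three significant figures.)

230 days

Speed of rocket A in craft B's frame: u = (v_A − v_B)/(1 − v_A v_B/c²) = (0.8714 − 0.423)/(1 − 0.8714×0.423) = 0.4484/0.6313978 = 0.71017; |u| = 0.71017c.
At |u| = 0.71017c, γ = (1 − 0.504341)^(−1/2) = 1.4204.
Rocket A's interval is proper; time dilation gives Δt_B = γΔτ = 1.4204 × 162 days = 230 days.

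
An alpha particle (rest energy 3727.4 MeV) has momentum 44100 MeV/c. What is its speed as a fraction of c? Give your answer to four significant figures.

pc/(mc²) = 44100/3727.4 = 11.831 = βγ = β/√(1−β²).
So β² = x²/(1 + x²) with x = 11.831: x² = 139.973, β² = 139.973/140.973 = 0.992906, β = 0.9964.

0.9964c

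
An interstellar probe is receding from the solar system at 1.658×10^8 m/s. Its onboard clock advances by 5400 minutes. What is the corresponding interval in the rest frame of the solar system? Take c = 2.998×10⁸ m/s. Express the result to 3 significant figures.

β = v/c = (1.658×10^8 m/s)/(2.998×10⁸ m/s) = 0.553035.
γ = 1/√(1 − β²) = 1/√(1 − 0.3058477) = 1/√0.6941523 = 1/0.833158 = 1.2003.
The onboard clock measures proper time, so the interval in the rest frame of the solar system is dilated: Δt = γ·Δτ = 1.2003 × 5400 minutes = 6480 minutes.

6480 minutes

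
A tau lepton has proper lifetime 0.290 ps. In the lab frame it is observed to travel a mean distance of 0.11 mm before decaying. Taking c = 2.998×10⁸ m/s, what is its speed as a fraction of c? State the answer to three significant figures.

Lab distance = (lab lifetime)·v = γτ·βc, so βγ = d/(cτ) = 1.100×10^-4/(2.998×10⁸ × 2.900×10^-13) = 1.2652.
With βγ = 1.2652: γ² = 1 + (βγ)² = 2.60073, and β = (βγ)/γ = 1.2652/1.61268 = 0.785.

0.785c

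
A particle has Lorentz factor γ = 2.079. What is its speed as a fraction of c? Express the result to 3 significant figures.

0.877c

β = √(1 − 1/γ²) = √(1 − 1/4.322241) = √0.768639 = 0.877.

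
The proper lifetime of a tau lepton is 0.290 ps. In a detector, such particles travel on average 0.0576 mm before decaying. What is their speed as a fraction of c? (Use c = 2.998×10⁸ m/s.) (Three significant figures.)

0.552c

d = βγcτ ⇒ βγ = d/(cτ) = 5.760×10^-5 m / (8.6942×10^-5 m) = 0.66251.
β = (βγ)/√(1+(βγ)²) = 0.66251/√1.43892 = 0.552.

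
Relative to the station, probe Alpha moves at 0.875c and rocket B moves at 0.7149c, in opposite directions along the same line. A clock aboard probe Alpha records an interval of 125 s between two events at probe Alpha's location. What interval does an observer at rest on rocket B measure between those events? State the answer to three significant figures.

600 s

Transform probe Alpha's velocity into rocket B's frame: (0.875 + 0.7149)/(1 + 0.875·0.7149) = 1.5899/1.6255375, so the relative speed is 0.97808c.
At |u| = 0.97808c, γ = (1 − 0.95664)^(−1/2) = 4.8024.
Probe Alpha's interval is proper; time dilation gives Δt_B = γΔτ = 4.8024 × 125 s = 600 s.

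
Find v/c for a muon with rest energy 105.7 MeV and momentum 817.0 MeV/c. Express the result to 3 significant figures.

βγ = pc/(mc²) = 817.0/105.7 = 7.7294.
Since γ² = 1 + (βγ)² = 60.7436, γ = √60.7436 = 7.79382, and β = (βγ)/γ = 7.7294/7.79382 = 0.992.

0.992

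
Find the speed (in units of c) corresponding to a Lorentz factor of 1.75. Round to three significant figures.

β = √(1 − 1/γ²) = √(1 − 1/3.0625) = √0.673469 = 0.821.

0.821c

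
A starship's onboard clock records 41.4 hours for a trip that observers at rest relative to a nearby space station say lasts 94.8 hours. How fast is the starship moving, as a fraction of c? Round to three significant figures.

0.900c

γ = Δt/Δτ = 94.8/41.4 = 2.2899.
β = √(1 − 1/γ²) = √(1 − 0.190707) = √0.809293 = 0.900.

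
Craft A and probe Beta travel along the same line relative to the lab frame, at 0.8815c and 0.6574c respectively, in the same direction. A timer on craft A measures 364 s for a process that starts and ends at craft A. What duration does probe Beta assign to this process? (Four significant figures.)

Transform craft A's velocity into probe Beta's frame: (0.8815 − 0.6574)/(1 − 0.8815·0.6574) = 0.2241/0.4205019, so the relative speed is 0.53293c.
γ for this relative speed: γ = 1/√(1 − 0.284014) = 1.1818.
Craft A's interval is proper; time dilation gives Δt_B = γΔτ = 1.1818 × 364 s = 430.2 s.

430.2 s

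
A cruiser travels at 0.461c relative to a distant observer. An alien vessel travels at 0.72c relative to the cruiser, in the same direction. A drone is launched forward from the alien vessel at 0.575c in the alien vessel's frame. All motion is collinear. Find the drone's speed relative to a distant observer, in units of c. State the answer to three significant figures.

0.968c

First combine the drone and alien vessel (S''→S'): u₁ = (0.575 + 0.72)/(1 + 0.575×0.72) = 1.295/1.414 = 0.91584.
Then combine with the cruiser (S'→S): u = (0.91584 + 0.461)/(1 + 0.91584×0.461) = 1.37684/1.42220224 = 0.9681.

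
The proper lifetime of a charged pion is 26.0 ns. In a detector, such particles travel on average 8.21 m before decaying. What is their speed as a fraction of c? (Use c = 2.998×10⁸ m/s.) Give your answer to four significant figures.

0.7252c

Lab distance = (lab lifetime)·v = γτ·βc, so βγ = d/(cτ) = 8.210/(2.998×10⁸ × 2.600×10^-8) = 1.0533.
With βγ = 1.0533: γ² = 1 + (βγ)² = 2.10944, and β = (βγ)/γ = 1.0533/1.45239 = 0.7252.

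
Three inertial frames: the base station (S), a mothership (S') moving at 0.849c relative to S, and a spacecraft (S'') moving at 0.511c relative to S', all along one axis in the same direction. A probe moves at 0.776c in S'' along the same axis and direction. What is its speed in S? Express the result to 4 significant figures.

First combine the probe and spacecraft (S''→S'): u₁ = (0.776 + 0.511)/(1 + 0.776×0.511) = 1.287/1.396536 = 0.92157.
Then combine with the mothership (S'→S): u = (0.92157 + 0.849)/(1 + 0.92157×0.849) = 1.77057/1.78241293 = 0.99336.

0.9934c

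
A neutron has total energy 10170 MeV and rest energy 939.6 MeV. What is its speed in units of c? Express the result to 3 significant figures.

0.996c

γ = E/(mc²) = 10170/939.6 = 10.824.
β = √(1 − 1/γ²) = √(1 − 0.00853541) = √0.99146459 = 0.996.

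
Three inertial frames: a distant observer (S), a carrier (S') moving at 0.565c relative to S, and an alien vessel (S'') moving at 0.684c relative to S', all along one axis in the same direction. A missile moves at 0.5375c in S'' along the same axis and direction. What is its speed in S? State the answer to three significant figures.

Apply u = (u'+v)/(1+u'v) twice. Missile in the carrier frame: (0.5375+0.684)/(1+0.5375·0.684) = 1.2215/1.36765 = 0.89314c.
That velocity, transformed to the rest frame of a distant observer: (0.89314+0.565)/(1+0.89314·0.565) = 1.45814/1.5046241 = 0.96911c.

0.969c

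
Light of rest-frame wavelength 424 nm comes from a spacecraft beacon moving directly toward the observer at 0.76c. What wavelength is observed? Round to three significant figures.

Relativistic Doppler for wavelength: λ_obs = λ_src · √((1−β)/(1+β)).
With β = 0.76: factor = √(0.24/1.76) = 0.36927.
λ_obs = 424 × 0.36927 = 157 nm.

157 nm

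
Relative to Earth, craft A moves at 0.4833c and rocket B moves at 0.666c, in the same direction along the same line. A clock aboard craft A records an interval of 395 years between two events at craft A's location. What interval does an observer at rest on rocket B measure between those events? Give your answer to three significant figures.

410 years

Speed of craft A in rocket B's frame: u = (v_A − v_B)/(1 − v_A v_B/c²) = (0.4833 − 0.666)/(1 − 0.4833×0.666) = −0.1827/0.6781222 = −0.26942; |u| = 0.26942c.
At |u| = 0.26942c, γ = (1 − 0.0725871)^(−1/2) = 1.0384.
The clock on craft A records proper time, so rocket B measures Δt = γΔτ = 1.0384 × 395 = 410 years.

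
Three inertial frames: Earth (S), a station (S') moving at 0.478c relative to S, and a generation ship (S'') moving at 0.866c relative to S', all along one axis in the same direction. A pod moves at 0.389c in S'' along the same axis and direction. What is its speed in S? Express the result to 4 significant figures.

First combine the pod and generation ship (S''→S'): u₁ = (0.389 + 0.866)/(1 + 0.389×0.866) = 1.255/1.336874 = 0.93876.
Then combine with the station (S'→S): u = (0.93876 + 0.478)/(1 + 0.93876×0.478) = 1.41676/1.44872728 = 0.97793.

0.9779c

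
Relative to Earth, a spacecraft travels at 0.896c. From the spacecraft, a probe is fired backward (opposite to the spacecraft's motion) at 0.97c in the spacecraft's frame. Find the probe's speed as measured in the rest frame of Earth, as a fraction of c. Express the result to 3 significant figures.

In units of c, u = (u' + v)/(1 + u'v) with u' = −0.97 and v = 0.896.
Numerator: −0.97 + 0.896 = −0.074. Denominator: 1 + (−0.97)(0.896) = 0.13088.
u = −0.074/0.13088 = −0.5654, so the speed is 0.565c.

0.565c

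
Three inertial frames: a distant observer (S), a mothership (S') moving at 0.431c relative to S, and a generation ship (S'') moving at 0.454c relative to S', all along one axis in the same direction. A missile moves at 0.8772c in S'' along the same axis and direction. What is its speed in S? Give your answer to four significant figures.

Compose velocities in two stages. Stage 1 (into S'): u₁ = (0.8772+0.454)/(1+0.8772×0.454) = 0.95205.
Stage 2 (into S): u = (0.95205+0.431)/(1+0.95205×0.431) = 0.98065, so the speed is 0.9807c.

0.9807c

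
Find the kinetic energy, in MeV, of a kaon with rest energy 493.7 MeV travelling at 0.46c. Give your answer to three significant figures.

With β = 0.46, γ = 1/√(1 − 0.46²) = 1/√0.7884 = 1.12623.
Kinetic energy: K = (γ − 1)mc² = (1.12623 − 1) × 493.7 MeV = 0.12623 × 493.7 = 62.3 MeV.

62.3 MeV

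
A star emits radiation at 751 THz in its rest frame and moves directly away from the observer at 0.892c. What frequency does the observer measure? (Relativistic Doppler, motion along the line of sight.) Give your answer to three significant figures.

Relativistic Doppler (source moving away): f_obs = f_src · √((1−β)/(1+β)).
With β = 0.892: factor = √(0.108/1.892) = 0.23892.
f_obs = 751 × 0.23892 = 179 THz.

179 THz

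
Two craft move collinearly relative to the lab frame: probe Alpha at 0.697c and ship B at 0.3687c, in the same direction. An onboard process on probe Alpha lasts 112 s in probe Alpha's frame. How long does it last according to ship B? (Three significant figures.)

125 s

Transform probe Alpha's velocity into ship B's frame: (0.697 − 0.3687)/(1 − 0.697·0.3687) = 0.3283/0.7430161, so the relative speed is 0.44185c.
γ for this relative speed: γ = 1/√(1 − 0.195231) = 1.1147.
Probe Alpha's interval is proper; time dilation gives Δt_B = γΔτ = 1.1147 × 112 s = 125 s.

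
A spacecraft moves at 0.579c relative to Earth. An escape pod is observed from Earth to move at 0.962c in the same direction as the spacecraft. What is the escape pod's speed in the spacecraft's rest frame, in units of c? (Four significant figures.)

0.8646c

Transform to the spacecraft's frame: u' = (u − v)/(1 − uv/c²).
u' = (0.962 − 0.579)/(1 − 0.962×0.579) = 0.383/0.443002 = 0.86456.
Speed in the spacecraft's frame: 0.8646c (in the same direction).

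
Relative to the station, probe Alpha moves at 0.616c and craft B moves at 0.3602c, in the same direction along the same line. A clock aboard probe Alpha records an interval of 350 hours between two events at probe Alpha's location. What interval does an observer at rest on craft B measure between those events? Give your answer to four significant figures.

The velocity of probe Alpha relative to craft B is (0.616 − 0.3602)c / (1 − 0.616×0.3602) = 0.32874c; relative speed 0.32874c.
At |u| = 0.32874c, γ = (1 − 0.10807)^(−1/2) = 1.0589.
The clock on probe Alpha records proper time, so craft B measures Δt = γΔτ = 1.0589 × 350 = 370.6 hours.

370.6 hours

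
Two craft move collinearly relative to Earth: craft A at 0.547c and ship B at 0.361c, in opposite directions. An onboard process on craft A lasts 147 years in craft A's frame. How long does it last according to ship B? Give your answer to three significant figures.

225 years

Transform craft A's velocity into ship B's frame: (0.547 + 0.361)/(1 + 0.547·0.361) = 0.908/1.197467, so the relative speed is 0.75827c.
γ for this relative speed: γ = 1/√(1 − 0.574973) = 1.5339.
Craft A's interval is proper; time dilation gives Δt_B = γΔτ = 1.5339 × 147 years = 225 years.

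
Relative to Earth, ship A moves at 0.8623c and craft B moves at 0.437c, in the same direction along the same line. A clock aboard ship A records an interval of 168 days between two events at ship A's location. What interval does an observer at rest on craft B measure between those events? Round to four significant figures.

The velocity of ship A relative to craft B is (0.8623 − 0.437)c / (1 − 0.8623×0.437) = 0.68247c; relative speed 0.68247c.
γ for this relative speed: γ = 1/√(1 − 0.465765) = 1.3682.
The clock on ship A records proper time, so craft B measures Δt = γΔτ = 1.3682 × 168 = 229.9 days.

229.9 days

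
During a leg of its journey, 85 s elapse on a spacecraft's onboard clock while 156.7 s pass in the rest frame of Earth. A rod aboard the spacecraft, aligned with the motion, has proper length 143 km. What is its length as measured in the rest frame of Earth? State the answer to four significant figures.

77.57 km

The time-dilation ratio gives γ = 156.7/85 = 1.84353.
The rod contracts by the same γ: 143 km / 1.84353 = 77.57 km.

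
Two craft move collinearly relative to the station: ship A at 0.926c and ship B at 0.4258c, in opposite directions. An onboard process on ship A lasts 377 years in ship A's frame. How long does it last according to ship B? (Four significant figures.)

The velocity of ship A relative to ship B is (0.926 + 0.4258)c / (1 + 0.926×0.4258) = 0.96953c; relative speed 0.96953c.
At |u| = 0.96953c, γ = (1 − 0.939988)^(−1/2) = 4.0821.
The clock on ship A records proper time, so ship B measures Δt = γΔτ = 4.0821 × 377 = 1539 years.

1539 years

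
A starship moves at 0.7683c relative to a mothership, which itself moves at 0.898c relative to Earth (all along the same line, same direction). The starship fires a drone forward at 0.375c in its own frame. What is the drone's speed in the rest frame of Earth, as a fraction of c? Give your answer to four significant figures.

Apply u = (u'+v)/(1+u'v) twice. Drone in the mothership frame: (0.375+0.7683)/(1+0.375·0.7683) = 1.1433/1.2881125 = 0.88758c.
That velocity, transformed to the rest frame of Earth: (0.88758+0.898)/(1+0.88758·0.898) = 1.78558/1.79704684 = 0.99362c.

0.9936c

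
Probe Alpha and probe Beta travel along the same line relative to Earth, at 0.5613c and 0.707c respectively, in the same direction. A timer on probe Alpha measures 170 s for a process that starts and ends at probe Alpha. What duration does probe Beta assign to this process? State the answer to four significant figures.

175.2 s

The velocity of probe Alpha relative to probe Beta is (0.5613 − 0.707)c / (1 − 0.5613×0.707) = −0.24156c; relative speed 0.24156c.
γ for this relative speed: γ = 1/√(1 − 0.0583512) = 1.0305.
Probe Alpha's interval is proper; time dilation gives Δt_B = γΔτ = 1.0305 × 170 s = 175.2 s.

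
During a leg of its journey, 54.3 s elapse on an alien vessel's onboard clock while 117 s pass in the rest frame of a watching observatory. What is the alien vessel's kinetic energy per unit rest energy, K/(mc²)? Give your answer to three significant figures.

1.15

γ = Δt/Δτ = 117/54.3 = 2.1547.
Since K = (γ−1)mc², K/(mc²) = 2.1547 − 1 = 1.15.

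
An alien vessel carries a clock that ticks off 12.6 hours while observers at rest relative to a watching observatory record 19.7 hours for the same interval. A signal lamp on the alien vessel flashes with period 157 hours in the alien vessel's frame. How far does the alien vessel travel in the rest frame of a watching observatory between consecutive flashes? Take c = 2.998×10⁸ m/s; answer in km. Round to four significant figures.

2.037×10^11 km

The time-dilation ratio gives γ = 19.7/12.6 = 1.56349.
β = √(1 − 1/γ²) = 0.76871. Lab-frame period = γτ = 1.56349×157 hours = 245.47 hours. Distance = βc × γτ = 0.76871 × 2.998×10⁸ m/s × 883692 s = 2.0366×10^14 m = 2.037×10^11 km.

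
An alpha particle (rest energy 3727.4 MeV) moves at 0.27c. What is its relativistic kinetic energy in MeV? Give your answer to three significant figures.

γ = 1/√(1 − β²) = 1/√(1 − 0.0729) = 1/√0.9271 = 1.038572.
Kinetic energy: K = (γ − 1)mc² = (1.038572 − 1) × 3727.4 MeV = 0.038572 × 3727.4 = 144 MeV.

144 MeV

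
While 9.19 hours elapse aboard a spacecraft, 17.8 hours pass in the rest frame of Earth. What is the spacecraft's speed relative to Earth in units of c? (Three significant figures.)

γ = Δt/Δτ = 17.8/9.19 = 1.9369.
β = √(1 − 1/γ²) = √(1 − 0.266554) = √0.733446 = 0.856.

0.856c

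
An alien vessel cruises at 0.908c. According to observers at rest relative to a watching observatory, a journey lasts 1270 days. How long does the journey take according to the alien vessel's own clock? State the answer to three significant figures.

γ = 1/√(1 − β²) = 1/√(1 − 0.824464) = 1/√0.175536 = 1/0.41897 = 2.3868.
The alien vessel's clock runs slow as seen from a watching observatory, so Δτ = Δt/γ = 1270/2.3868 = 532 days.

532 days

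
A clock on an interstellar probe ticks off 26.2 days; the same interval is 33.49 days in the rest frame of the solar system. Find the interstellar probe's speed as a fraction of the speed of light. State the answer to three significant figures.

γ = Δt/Δτ = 33.49/26.2 = 1.2782.
β = √(1 − 1/γ²) = √(1 − 0.612072) = √0.387928 = 0.623.

0.623c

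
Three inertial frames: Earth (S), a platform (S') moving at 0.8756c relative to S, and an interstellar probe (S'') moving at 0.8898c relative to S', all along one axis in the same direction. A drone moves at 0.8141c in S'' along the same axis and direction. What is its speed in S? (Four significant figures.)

First combine the drone and interstellar probe (S''→S'): u₁ = (0.8141 + 0.8898)/(1 + 0.8141×0.8898) = 1.7039/1.72438618 = 0.98812.
Then combine with the platform (S'→S): u = (0.98812 + 0.8756)/(1 + 0.98812×0.8756) = 1.86372/1.865197872 = 0.99921.

0.9992c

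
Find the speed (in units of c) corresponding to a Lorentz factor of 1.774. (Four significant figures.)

β = √(1 − 1/γ²) = √(1 − 1/3.147076) = √0.682245 = 0.8260.

0.8260c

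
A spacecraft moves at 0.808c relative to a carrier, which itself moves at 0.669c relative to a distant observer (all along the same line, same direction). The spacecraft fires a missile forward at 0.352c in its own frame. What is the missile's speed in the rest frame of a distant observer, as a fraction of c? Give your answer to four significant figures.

First combine the missile and spacecraft (S''→S'): u₁ = (0.352 + 0.808)/(1 + 0.352×0.808) = 1.16/1.284416 = 0.90313.
Then combine with the carrier (S'→S): u = (0.90313 + 0.669)/(1 + 0.90313×0.669) = 1.57213/1.60419397 = 0.98001.

0.9800c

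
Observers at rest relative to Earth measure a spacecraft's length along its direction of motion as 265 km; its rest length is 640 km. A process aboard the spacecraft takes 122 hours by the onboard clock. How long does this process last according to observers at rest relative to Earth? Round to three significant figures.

γ = L₀/L = 640/265 = 2.41509.
The same γ dilates the second interval: 2.41509 × 122 hours = 295 hours.

295 hours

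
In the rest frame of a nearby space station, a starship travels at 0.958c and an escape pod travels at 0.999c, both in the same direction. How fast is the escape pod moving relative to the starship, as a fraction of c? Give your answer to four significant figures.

0.9544c

Transform to the starship's frame: u' = (u − v)/(1 − uv/c²).
u' = (0.999 − 0.958)/(1 − 0.999×0.958) = 0.041/0.042958 = 0.95442.
Speed in the starship's frame: 0.9544c (in the same direction).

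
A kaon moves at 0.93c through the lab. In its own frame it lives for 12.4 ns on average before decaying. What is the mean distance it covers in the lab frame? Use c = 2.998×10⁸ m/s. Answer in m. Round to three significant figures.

9.41 m

With β = 0.93, γ = 1/√(1 − 0.93²) = 1/√0.1351 = 2.7206.
Lab-frame lifetime: Δt = γτ = 2.7206 × 12.4 ns = 33.735 ns.
Distance: d = vΔt = 0.93 × 2.998×10⁸ m/s × 3.3735×10^-8 s = 9.41 m.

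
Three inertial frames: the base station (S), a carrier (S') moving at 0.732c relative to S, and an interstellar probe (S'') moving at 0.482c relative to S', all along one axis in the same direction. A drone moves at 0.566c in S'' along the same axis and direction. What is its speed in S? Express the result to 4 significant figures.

0.9705c

First combine the drone and interstellar probe (S''→S'): u₁ = (0.566 + 0.482)/(1 + 0.566×0.482) = 1.048/1.272812 = 0.82337.
Then combine with the carrier (S'→S): u = (0.82337 + 0.732)/(1 + 0.82337×0.732) = 1.55537/1.60270684 = 0.97046.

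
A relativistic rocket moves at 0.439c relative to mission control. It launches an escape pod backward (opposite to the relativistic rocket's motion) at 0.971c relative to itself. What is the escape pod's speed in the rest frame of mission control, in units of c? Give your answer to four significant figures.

0.9273c

In units of c, u = (u' + v)/(1 + u'v) with u' = −0.971 and v = 0.439.
Numerator: −0.971 + 0.439 = −0.532. Denominator: 1 + (−0.971)(0.439) = 0.573731.
u = −0.532/0.573731 = −0.92726, so the speed is 0.9273c.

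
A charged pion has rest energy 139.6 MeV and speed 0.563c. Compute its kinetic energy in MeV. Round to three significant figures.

29.3 MeV

β² = 0.316969, so γ = 1/√0.683031 = 1.20998.
Kinetic energy: K = (γ − 1)mc² = (1.20998 − 1) × 139.6 MeV = 0.20998 × 139.6 = 29.3 MeV.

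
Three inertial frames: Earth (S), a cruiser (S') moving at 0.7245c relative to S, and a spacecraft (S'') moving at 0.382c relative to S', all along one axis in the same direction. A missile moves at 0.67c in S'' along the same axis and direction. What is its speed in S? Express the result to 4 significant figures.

Apply u = (u'+v)/(1+u'v) twice. Missile in the cruiser frame: (0.67+0.382)/(1+0.67·0.382) = 1.052/1.25594 = 0.83762c.
That velocity, transformed to the rest frame of Earth: (0.83762+0.7245)/(1+0.83762·0.7245) = 1.56212/1.60685569 = 0.97216c.

0.9722c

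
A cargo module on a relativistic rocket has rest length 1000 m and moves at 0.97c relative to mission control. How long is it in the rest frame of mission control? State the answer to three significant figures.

γ = 1/√(1 − β²) = 1/√(1 − 0.9409) = 1/√0.0591 = 4.1135.
Length contraction: L = L₀/γ = 1000/4.1135 = 243 m.

243 m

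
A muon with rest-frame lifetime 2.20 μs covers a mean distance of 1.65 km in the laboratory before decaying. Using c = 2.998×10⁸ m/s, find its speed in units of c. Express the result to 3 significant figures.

d = βγcτ ⇒ βγ = d/(cτ) = 1650 m / (659.56 m) = 2.5017.
β = (βγ)/√(1+(βγ)²) = 2.5017/√7.2585 = 0.929.

0.929c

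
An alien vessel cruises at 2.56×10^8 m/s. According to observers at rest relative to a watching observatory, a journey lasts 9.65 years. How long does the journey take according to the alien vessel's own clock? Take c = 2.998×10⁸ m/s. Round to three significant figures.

5.02 years

β = v/c = (2.56×10^8 m/s)/(2.998×10⁸ m/s) = 0.853903.
γ = 1/√(1 − β²) = 1/√(1 − 0.7291503) = 1/√0.2708497 = 1/0.520432 = 1.9215.
The moving clock records proper time: Δτ = Δt/γ = 9.65/1.9215 = 5.02 years.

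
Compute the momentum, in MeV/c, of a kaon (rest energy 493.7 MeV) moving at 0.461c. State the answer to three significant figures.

256 MeV/c

Lorentz factor: γ = (1 − 0.212521)^(−1/2) = 1.1269.
Momentum: p = γβ·mc = 1.1269 × 0.461 × 493.7 MeV/c = 256 MeV/c.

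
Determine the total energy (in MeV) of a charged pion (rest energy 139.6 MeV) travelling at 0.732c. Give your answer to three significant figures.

205 MeV

Lorentz factor: γ = (1 − 0.535824)^(−1/2) = 1.4678.
Total energy: E = γmc² = 1.4678 × 139.6 MeV = 205 MeV.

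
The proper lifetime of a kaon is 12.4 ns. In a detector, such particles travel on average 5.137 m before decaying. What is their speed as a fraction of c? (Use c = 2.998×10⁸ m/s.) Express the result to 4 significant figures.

0.8101c

Let x = d/(cτ) = 5.137 m / (2.998×10⁸ m/s × 1.240×10^-8 s) = 1.3818. Since d = βγcτ, x = βγ = β/√(1−β²).
Solving: β² = x²/(1+x²) = 1.90937/2.90937 = 0.656283, so β = 0.8101.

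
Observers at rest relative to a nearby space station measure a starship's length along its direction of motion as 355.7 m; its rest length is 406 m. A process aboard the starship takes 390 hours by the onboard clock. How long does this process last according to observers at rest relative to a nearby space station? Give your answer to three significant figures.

Length contraction gives γ = L₀/L = 406/355.7 = 1.14141.
The same γ dilates the second interval: 1.14141 × 390 hours = 445 hours.

445 hours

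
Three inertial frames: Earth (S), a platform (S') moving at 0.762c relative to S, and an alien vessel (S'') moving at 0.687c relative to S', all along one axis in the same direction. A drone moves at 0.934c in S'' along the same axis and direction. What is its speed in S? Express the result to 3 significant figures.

Apply u = (u'+v)/(1+u'v) twice. Drone in the platform frame: (0.934+0.687)/(1+0.934·0.687) = 1.621/1.641658 = 0.98742c.
That velocity, transformed to the rest frame of Earth: (0.98742+0.762)/(1+0.98742·0.762) = 1.74942/1.75241404 = 0.99829c.

0.998c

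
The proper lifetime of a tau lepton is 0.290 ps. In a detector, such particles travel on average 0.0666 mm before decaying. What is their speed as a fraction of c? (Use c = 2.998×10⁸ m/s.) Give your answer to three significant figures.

Lab distance = (lab lifetime)·v = γτ·βc, so βγ = d/(cτ) = 6.660×10^-5/(2.998×10⁸ × 2.900×10^-13) = 0.76603.
With βγ = 0.76603: γ² = 1 + (βγ)² = 1.586802, and β = (βγ)/γ = 0.76603/1.25968 = 0.608.

0.608c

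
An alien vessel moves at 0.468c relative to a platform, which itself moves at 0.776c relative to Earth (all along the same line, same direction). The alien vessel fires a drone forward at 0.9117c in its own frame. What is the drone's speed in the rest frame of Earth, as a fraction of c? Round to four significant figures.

0.9958c

Compose velocities in two stages. Stage 1 (into S'): u₁ = (0.9117+0.468)/(1+0.9117×0.468) = 0.96707.
Stage 2 (into S): u = (0.96707+0.776)/(1+0.96707×0.776) = 0.99579, so the speed is 0.9958c.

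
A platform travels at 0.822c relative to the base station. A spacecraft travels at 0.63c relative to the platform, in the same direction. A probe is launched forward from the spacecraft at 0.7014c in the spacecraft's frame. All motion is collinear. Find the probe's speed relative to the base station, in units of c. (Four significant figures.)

Apply u = (u'+v)/(1+u'v) twice. Probe in the platform frame: (0.7014+0.63)/(1+0.7014·0.63) = 1.3314/1.441882 = 0.92338c.
That velocity, transformed to the rest frame of the base station: (0.92338+0.822)/(1+0.92338·0.822) = 1.74538/1.75901836 = 0.99225c.

0.9922c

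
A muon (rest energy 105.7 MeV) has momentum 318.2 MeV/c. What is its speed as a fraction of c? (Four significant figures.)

pc/(mc²) = 318.2/105.7 = 3.0104 = βγ = β/√(1−β²).
So β² = x²/(1 + x²) with x = 3.0104: x² = 9.06251, β² = 9.06251/10.06251 = 0.900621, β = 0.9490.

0.9490c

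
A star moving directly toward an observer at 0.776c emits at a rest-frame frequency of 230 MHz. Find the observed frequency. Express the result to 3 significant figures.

Relativistic Doppler (source moving toward): f_obs = f_src · √((1+β)/(1−β)).
With β = 0.776: factor = √(1.776/0.224) = 2.8158.
f_obs = 230 × 2.8158 = 648 MHz.

648 MHz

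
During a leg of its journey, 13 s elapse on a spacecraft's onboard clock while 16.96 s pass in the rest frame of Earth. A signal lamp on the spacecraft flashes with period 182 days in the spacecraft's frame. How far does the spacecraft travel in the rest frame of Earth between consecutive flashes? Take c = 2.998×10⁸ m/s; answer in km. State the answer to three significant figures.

3.95×10^12 km

The time-dilation ratio gives γ = 16.96/13 = 1.30462.
β = √(1 − 1/γ²) = 0.64224. Lab-frame period = γτ = 1.30462×182 days = 237.44 days. Distance = βc × γτ = 0.64224 × 2.998×10⁸ m/s × 20514816 s = 3.9500×10^15 m = 3.95×10^12 km.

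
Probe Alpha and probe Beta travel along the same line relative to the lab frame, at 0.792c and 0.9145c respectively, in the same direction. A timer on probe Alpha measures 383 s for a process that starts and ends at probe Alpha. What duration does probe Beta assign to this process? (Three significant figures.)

428 s

The velocity of probe Alpha relative to probe Beta is (0.792 − 0.9145)c / (1 − 0.792×0.9145) = −0.4443c; relative speed 0.4443c.
γ for this relative speed: γ = 1/√(1 − 0.197402) = 1.1162.
The clock on probe Alpha records proper time, so probe Beta measures Δt = γΔτ = 1.1162 × 383 = 428 s.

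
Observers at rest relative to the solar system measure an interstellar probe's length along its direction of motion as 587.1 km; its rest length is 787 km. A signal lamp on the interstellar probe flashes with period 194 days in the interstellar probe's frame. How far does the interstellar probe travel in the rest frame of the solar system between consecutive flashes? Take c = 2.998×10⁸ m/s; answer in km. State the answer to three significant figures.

Length contraction gives γ = L₀/L = 787/587.1 = 1.34049.
β = √(1 − 1/γ²) = 0.66595. Lab-frame period = γτ = 1.34049×194 days = 260.06 days. Distance = βc × γτ = 0.66595 × 2.998×10⁸ m/s × 22469184 s = 4.4860×10^15 m = 4.49×10^12 km.

4.49×10^12 km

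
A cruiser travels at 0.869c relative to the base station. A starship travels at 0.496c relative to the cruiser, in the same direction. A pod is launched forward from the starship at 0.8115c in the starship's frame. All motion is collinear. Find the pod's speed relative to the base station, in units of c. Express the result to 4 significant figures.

0.9951c

Apply u = (u'+v)/(1+u'v) twice. Pod in the cruiser frame: (0.8115+0.496)/(1+0.8115·0.496) = 1.3075/1.402504 = 0.93226c.
That velocity, transformed to the rest frame of the base station: (0.93226+0.869)/(1+0.93226·0.869) = 1.80126/1.81013394 = 0.9951c.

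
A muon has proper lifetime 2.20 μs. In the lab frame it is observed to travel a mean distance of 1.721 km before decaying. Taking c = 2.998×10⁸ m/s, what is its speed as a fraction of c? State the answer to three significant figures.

d = βγcτ ⇒ βγ = d/(cτ) = 1721 m / (659.56 m) = 2.6093.
β = (βγ)/√(1+(βγ)²) = 2.6093/√7.80845 = 0.934.

0.934c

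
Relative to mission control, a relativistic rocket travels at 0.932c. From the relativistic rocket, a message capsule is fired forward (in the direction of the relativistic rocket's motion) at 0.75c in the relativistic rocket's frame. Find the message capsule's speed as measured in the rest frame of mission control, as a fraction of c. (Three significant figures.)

0.990c

Relativistic velocity addition: u = (u' + v)/(1 + u'v/c²), with u' = 0.75c and v = 0.932c.
Numerator: 0.75 + 0.932 = 1.682. Denominator: 1 + (0.75)(0.932) = 1.699.
u = 1.682/1.699 = 0.98999, so the speed is 0.990c.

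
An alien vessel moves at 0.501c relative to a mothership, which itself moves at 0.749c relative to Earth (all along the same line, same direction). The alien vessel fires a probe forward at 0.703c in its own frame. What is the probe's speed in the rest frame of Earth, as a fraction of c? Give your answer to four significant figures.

Compose velocities in two stages. Stage 1 (into S'): u₁ = (0.703+0.501)/(1+0.703×0.501) = 0.8904.
Stage 2 (into S): u = (0.8904+0.749)/(1+0.8904×0.749) = 0.9835, so the speed is 0.9835c.

0.9835c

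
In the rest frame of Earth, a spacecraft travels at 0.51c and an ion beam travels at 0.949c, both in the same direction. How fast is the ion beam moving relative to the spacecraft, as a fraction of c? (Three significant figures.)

Transform to the spacecraft's frame: u' = (u − v)/(1 − uv/c²).
u' = (0.949 − 0.51)/(1 − 0.949×0.51) = 0.439/0.51601 = 0.85076.
Speed in the spacecraft's frame: 0.851c (in the same direction).

0.851c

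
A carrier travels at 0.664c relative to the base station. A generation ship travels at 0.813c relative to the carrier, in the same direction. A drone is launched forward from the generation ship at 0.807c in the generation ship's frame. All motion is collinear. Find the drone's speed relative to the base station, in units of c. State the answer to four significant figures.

0.9956c

Compose velocities in two stages. Stage 1 (into S'): u₁ = (0.807+0.813)/(1+0.807×0.813) = 0.97821.
Stage 2 (into S): u = (0.97821+0.664)/(1+0.97821×0.664) = 0.99556, so the speed is 0.9956c.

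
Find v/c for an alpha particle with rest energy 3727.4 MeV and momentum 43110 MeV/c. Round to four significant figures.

pc/(mc²) = 43110/3727.4 = 11.566 = βγ = β/√(1−β²).
So β² = x²/(1 + x²) with x = 11.566: x² = 133.772, β² = 133.772/134.772 = 0.99258, β = 0.9963.

0.9963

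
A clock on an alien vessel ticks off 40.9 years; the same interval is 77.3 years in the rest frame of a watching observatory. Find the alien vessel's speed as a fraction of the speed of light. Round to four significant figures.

γ = Δt/Δτ = 77.3/40.9 = 1.89.
β = √(1 − 1/γ²) = √(1 − 0.279947) = √0.720053 = 0.8486.

0.8486c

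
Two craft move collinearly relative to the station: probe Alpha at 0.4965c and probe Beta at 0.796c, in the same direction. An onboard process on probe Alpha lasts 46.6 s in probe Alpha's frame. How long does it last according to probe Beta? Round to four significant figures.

53.64 s

Transform probe Alpha's velocity into probe Beta's frame: (0.4965 − 0.796)/(1 − 0.4965·0.796) = −0.2995/0.604786, so the relative speed is 0.49522c.
At |u| = 0.49522c, γ = (1 − 0.245243)^(−1/2) = 1.1511.
The clock on probe Alpha records proper time, so probe Beta measures Δt = γΔτ = 1.1511 × 46.6 = 53.64 s.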